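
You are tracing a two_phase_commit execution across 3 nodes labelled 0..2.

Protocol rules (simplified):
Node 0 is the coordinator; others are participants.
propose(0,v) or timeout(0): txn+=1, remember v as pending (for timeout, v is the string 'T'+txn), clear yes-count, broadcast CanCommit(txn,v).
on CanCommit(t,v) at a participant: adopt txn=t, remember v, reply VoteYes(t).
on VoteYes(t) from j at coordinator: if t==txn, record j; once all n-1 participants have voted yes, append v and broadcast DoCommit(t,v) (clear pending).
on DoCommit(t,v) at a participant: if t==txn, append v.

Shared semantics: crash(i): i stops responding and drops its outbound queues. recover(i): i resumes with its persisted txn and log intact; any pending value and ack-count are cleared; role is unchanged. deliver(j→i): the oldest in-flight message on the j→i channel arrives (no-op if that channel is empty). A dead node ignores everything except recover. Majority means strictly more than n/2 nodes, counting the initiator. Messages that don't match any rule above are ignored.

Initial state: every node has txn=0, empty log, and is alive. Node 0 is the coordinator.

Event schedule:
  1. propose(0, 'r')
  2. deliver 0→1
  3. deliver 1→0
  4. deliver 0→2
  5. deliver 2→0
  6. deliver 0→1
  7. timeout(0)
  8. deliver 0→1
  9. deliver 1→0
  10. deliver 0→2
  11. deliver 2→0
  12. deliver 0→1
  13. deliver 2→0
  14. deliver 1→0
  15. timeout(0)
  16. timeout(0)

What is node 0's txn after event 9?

[1] propose(0,'r') → N0(coor t1 [-])
[2] deliver 0→1 → N1(part t1 [-])
[3] deliver 1→0 → ∅
[4] deliver 0→2 → N2(part t1 [-])
[5] deliver 2→0 → N0(coor t1 [r])
[6] deliver 0→1 → N1(part t1 [r])
[7] timeout(0) → N0(coor t2 [r])
[8] deliver 0→1 → N1(part t2 [r])
[9] deliver 1→0 → ∅

2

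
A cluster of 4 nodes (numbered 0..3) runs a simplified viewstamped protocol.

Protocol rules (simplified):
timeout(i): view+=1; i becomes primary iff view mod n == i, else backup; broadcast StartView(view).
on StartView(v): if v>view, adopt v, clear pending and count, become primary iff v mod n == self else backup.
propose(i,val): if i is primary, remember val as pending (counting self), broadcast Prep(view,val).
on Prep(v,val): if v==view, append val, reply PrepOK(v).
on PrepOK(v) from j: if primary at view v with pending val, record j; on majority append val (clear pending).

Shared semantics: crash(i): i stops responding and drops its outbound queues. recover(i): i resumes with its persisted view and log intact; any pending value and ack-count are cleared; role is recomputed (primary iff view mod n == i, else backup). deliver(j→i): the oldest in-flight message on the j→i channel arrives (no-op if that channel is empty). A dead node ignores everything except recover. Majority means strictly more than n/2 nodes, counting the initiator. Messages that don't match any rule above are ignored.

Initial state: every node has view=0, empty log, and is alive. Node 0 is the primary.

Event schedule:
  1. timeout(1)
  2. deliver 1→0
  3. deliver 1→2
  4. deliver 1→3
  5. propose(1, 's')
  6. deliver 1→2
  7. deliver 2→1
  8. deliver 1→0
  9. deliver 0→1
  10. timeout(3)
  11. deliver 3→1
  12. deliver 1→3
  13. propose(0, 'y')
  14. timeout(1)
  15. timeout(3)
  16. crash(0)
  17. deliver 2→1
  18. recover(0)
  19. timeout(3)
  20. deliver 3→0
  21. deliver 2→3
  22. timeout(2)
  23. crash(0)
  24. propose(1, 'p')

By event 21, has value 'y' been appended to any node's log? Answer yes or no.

no

1. timeout(1):  <1:prim v1 ->
2. deliver 1→0:  <0:back v1 ->
3. deliver 1→2:  <2:back v1 ->
4. deliver 1→3:  <3:back v1 ->
5. propose(1,'s'):  nop
6. deliver 1→2:  <2:back v1 s>
7. deliver 2→1:  nop
8. deliver 1→0:  <0:back v1 s>
9. deliver 0→1:  <1:prim v1 s>
10. timeout(3):  <3:back v2 ->
11. deliver 3→1:  <1:back v2 s>
12. deliver 1→3:  nop
13. propose(0,'y'):  nop
14. timeout(1):  <1:back v3 s>
15. timeout(3):  <3:prim v3 ->
16. crash(0):  <0:✗back v1 s>
17. deliver 2→1:  nop
18. recover(0):  <0:back v1 s>
19. timeout(3):  <3:back v4 ->
20. deliver 3→0:  <0:back v2 s>
21. deliver 2→3:  nop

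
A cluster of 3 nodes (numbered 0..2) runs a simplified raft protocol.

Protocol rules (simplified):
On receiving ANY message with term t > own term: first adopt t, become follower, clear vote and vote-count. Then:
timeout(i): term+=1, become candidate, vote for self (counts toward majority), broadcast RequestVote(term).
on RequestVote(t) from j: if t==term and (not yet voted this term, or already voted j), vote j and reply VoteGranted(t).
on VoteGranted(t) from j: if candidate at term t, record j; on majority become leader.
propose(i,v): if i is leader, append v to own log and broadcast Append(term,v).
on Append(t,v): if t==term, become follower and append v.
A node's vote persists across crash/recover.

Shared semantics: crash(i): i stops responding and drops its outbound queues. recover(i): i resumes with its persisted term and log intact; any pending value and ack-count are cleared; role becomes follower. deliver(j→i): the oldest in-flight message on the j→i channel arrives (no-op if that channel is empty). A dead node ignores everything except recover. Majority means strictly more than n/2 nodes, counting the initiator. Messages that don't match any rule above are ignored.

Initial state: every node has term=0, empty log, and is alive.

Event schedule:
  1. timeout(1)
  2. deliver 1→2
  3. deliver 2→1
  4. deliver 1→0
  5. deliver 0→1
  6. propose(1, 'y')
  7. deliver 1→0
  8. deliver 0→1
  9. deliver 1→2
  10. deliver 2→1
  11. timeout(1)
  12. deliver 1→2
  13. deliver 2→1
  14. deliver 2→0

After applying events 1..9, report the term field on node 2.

1

step 1 timeout(1): 1={cand,t=1,log=-}
step 2 deliver 1→2: 2={foll,t=1,log=-}
step 3 deliver 2→1: 1={lead,t=1,log=-}
step 4 deliver 1→0: 0={foll,t=1,log=-}
step 5 deliver 0→1: —
step 6 propose(1,'y'): 1={lead,t=1,log=y}
step 7 deliver 1→0: 0={foll,t=1,log=y}
step 8 deliver 0→1: —
step 9 deliver 1→2: 2={foll,t=1,log=y}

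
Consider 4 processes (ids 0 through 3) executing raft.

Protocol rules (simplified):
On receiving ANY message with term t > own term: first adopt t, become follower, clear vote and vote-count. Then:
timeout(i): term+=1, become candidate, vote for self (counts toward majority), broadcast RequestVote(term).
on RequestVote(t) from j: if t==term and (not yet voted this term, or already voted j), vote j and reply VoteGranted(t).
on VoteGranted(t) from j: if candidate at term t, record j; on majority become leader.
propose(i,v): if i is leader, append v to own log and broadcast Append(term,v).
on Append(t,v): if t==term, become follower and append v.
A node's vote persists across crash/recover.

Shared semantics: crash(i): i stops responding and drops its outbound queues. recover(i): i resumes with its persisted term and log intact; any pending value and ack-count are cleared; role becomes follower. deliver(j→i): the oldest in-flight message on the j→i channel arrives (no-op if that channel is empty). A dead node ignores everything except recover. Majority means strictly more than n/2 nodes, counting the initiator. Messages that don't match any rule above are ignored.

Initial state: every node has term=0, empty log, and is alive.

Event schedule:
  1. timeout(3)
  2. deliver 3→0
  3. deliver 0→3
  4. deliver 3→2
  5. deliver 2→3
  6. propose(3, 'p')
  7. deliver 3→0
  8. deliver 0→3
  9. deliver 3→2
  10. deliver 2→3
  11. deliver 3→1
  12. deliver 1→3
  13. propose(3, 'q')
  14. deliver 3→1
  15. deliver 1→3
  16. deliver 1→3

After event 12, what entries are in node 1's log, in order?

empty

1. timeout(3):  <3:cand t1 ->
2. deliver 3→0:  <0:foll t1 ->
3. deliver 0→3:  nop
4. deliver 3→2:  <2:foll t1 ->
5. deliver 2→3:  <3:lead t1 ->
6. propose(3,'p'):  <3:lead t1 p>
7. deliver 3→0:  <0:foll t1 p>
8. deliver 0→3:  nop
9. deliver 3→2:  <2:foll t1 p>
10. deliver 2→3:  nop
11. deliver 3→1:  <1:foll t1 ->
12. deliver 1→3:  nop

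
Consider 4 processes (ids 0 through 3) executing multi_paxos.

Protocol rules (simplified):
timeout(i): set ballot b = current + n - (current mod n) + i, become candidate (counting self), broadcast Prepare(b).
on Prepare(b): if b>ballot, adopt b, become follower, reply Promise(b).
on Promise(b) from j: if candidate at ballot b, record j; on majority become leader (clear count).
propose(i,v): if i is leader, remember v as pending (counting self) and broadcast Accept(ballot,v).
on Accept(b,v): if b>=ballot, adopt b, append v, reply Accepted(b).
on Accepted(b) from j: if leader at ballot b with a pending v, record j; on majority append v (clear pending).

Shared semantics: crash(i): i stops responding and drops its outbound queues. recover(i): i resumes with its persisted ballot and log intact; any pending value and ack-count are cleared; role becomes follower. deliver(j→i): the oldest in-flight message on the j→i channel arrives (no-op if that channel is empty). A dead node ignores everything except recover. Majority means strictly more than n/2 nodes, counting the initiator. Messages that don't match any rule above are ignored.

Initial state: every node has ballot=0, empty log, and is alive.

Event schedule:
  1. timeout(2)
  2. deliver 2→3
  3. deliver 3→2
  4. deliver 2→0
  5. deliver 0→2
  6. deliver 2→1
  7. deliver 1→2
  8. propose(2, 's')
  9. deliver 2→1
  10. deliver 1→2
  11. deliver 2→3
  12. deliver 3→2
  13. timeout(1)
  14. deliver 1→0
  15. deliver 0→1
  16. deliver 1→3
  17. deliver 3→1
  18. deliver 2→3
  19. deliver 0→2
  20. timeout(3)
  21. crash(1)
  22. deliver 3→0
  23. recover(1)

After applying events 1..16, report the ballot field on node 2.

after 1 — timeout(2): n2:cand/b6/[-]
after 2 — deliver 2→3: n3:foll/b6/[-]
after 3 — deliver 3→2: ·
after 4 — deliver 2→0: n0:foll/b6/[-]
after 5 — deliver 0→2: n2:lead/b6/[-]
after 6 — deliver 2→1: n1:foll/b6/[-]
after 7 — deliver 1→2: ·
after 8 — propose(2,'s'): ·
after 9 — deliver 2→1: n1:foll/b6/[s]
after 10 — deliver 1→2: ·
after 11 — deliver 2→3: n3:foll/b6/[s]
after 12 — deliver 3→2: n2:lead/b6/[s]
after 13 — timeout(1): n1:cand/b9/[s]
after 14 — deliver 1→0: n0:foll/b9/[-]
after 15 — deliver 0→1: ·
after 16 — deliver 1→3: n3:foll/b9/[s]

6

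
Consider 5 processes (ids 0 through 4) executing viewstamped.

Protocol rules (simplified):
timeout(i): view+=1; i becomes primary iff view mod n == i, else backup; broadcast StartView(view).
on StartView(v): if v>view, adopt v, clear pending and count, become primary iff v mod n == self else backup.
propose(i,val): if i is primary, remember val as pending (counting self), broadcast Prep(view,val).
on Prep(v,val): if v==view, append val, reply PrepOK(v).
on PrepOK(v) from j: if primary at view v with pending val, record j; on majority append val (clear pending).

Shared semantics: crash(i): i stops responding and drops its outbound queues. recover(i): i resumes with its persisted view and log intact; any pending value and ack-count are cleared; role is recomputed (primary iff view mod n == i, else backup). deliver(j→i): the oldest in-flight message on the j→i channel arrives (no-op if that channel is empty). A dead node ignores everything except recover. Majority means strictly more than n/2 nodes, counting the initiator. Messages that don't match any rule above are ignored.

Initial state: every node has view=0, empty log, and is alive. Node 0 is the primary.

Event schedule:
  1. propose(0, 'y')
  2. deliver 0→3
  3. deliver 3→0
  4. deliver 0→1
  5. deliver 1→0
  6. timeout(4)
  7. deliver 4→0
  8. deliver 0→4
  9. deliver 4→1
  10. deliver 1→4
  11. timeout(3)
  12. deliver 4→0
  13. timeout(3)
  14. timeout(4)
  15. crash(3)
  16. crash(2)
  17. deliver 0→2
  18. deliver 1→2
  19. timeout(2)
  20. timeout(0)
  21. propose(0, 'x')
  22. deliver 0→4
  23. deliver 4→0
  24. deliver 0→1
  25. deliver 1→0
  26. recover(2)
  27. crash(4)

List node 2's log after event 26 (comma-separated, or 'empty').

after 1 — propose(0,'y'): ·
after 2 — deliver 0→3: n3:back/v0/[y]
after 3 — deliver 3→0: ·
after 4 — deliver 0→1: n1:back/v0/[y]
after 5 — deliver 1→0: n0:prim/v0/[y]
after 6 — timeout(4): n4:back/v1/[-]
after 7 — deliver 4→0: n0:back/v1/[y]
after 8 — deliver 0→4: ·
after 9 — deliver 4→1: n1:prim/v1/[y]
after 10 — deliver 1→4: ·
after 11 — timeout(3): n3:back/v1/[y]
after 12 — deliver 4→0: ·
after 13 — timeout(3): n3:back/v2/[y]
after 14 — timeout(4): n4:back/v2/[-]
after 15 — crash(3): n3:✗back/v2/[y]
after 16 — crash(2): n2:✗back/v0/[-]
after 17 — deliver 0→2: ·
after 18 — deliver 1→2: ·
after 19 — timeout(2): ·
after 20 — timeout(0): n0:back/v2/[y]
after 21 — propose(0,'x'): ·
after 22 — deliver 0→4: ·
after 23 — deliver 4→0: ·
after 24 — deliver 0→1: n1:back/v2/[y]
after 25 — deliver 1→0: ·
after 26 — recover(2): n2:back/v0/[-]

empty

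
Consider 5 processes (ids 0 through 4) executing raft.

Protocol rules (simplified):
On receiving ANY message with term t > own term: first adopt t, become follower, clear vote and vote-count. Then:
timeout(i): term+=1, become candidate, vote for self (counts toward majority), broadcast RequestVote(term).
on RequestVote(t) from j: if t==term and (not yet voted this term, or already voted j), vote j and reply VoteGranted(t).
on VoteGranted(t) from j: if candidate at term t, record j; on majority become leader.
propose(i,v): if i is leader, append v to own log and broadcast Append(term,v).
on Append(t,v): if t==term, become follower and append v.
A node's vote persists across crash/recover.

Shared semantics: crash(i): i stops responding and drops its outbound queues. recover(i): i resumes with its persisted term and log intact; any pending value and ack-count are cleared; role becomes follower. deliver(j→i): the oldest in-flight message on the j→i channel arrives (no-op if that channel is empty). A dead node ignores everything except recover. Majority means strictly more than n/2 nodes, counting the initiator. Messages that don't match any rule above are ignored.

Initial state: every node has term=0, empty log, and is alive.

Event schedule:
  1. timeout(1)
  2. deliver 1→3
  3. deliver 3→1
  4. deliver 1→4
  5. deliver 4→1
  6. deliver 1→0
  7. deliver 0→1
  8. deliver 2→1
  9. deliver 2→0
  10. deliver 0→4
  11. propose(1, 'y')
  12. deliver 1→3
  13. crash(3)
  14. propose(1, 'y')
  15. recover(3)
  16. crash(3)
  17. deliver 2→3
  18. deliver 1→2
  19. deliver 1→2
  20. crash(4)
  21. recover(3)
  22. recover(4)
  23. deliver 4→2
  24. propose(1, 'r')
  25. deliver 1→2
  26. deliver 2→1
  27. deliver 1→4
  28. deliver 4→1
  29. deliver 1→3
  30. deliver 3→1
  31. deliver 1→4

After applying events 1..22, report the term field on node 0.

1. timeout(1):  <1:cand t1 ->
2. deliver 1→3:  <3:foll t1 ->
3. deliver 3→1:  nop
4. deliver 1→4:  <4:foll t1 ->
5. deliver 4→1:  <1:lead t1 ->
6. deliver 1→0:  <0:foll t1 ->
7. deliver 0→1:  nop
8. deliver 2→1:  nop
9. deliver 2→0:  nop
10. deliver 0→4:  nop
11. propose(1,'y'):  <1:lead t1 y>
12. deliver 1→3:  <3:foll t1 y>
13. crash(3):  <3:✗foll t1 y>
14. propose(1,'y'):  <1:lead t1 y,y>
15. recover(3):  <3:foll t1 y>
16. crash(3):  <3:✗foll t1 y>
17. deliver 2→3:  nop
18. deliver 1→2:  <2:foll t1 ->
19. deliver 1→2:  <2:foll t1 y>
20. crash(4):  <4:✗foll t1 ->
21. recover(3):  <3:foll t1 y>
22. recover(4):  <4:foll t1 ->

1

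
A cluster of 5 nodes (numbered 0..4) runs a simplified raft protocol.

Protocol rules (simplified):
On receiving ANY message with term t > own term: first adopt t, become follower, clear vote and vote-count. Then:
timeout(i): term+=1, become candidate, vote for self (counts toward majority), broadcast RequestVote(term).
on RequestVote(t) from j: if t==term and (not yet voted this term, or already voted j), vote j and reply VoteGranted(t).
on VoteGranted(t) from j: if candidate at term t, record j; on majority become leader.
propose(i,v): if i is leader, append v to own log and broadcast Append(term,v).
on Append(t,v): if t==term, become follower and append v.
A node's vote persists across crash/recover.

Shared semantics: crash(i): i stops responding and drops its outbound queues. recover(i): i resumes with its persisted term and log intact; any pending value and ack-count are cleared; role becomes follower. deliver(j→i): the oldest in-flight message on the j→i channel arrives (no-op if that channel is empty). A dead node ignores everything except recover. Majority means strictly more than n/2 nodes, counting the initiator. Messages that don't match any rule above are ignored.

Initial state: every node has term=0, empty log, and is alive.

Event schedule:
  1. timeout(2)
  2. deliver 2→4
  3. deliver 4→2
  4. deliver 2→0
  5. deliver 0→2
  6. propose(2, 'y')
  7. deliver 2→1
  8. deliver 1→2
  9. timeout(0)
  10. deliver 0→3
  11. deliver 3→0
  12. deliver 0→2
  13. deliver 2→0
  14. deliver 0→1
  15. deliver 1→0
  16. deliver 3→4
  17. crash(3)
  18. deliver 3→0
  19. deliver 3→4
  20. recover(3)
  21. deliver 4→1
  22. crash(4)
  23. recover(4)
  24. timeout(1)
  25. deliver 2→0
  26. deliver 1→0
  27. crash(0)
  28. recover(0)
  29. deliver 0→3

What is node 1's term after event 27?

step 1 timeout(2): 2={cand,t=1,log=-}
step 2 deliver 2→4: 4={foll,t=1,log=-}
step 3 deliver 4→2: —
step 4 deliver 2→0: 0={foll,t=1,log=-}
step 5 deliver 0→2: 2={lead,t=1,log=-}
step 6 propose(2,'y'): 2={lead,t=1,log=y}
step 7 deliver 2→1: 1={foll,t=1,log=-}
step 8 deliver 1→2: —
step 9 timeout(0): 0={cand,t=2,log=-}
step 10 deliver 0→3: 3={foll,t=2,log=-}
step 11 deliver 3→0: —
step 12 deliver 0→2: 2={foll,t=2,log=y}
step 13 deliver 2→0: —
step 14 deliver 0→1: 1={foll,t=2,log=-}
step 15 deliver 1→0: 0={lead,t=2,log=-}
step 16 deliver 3→4: —
step 17 crash(3): 3={✗foll,t=2,log=-}
step 18 deliver 3→0: —
step 19 deliver 3→4: —
step 20 recover(3): 3={foll,t=2,log=-}
step 21 deliver 4→1: —
step 22 crash(4): 4={✗foll,t=1,log=-}
step 23 recover(4): 4={foll,t=1,log=-}
step 24 timeout(1): 1={cand,t=3,log=-}
step 25 deliver 2→0: —
step 26 deliver 1→0: 0={foll,t=3,log=-}
step 27 crash(0): 0={✗foll,t=3,log=-}

3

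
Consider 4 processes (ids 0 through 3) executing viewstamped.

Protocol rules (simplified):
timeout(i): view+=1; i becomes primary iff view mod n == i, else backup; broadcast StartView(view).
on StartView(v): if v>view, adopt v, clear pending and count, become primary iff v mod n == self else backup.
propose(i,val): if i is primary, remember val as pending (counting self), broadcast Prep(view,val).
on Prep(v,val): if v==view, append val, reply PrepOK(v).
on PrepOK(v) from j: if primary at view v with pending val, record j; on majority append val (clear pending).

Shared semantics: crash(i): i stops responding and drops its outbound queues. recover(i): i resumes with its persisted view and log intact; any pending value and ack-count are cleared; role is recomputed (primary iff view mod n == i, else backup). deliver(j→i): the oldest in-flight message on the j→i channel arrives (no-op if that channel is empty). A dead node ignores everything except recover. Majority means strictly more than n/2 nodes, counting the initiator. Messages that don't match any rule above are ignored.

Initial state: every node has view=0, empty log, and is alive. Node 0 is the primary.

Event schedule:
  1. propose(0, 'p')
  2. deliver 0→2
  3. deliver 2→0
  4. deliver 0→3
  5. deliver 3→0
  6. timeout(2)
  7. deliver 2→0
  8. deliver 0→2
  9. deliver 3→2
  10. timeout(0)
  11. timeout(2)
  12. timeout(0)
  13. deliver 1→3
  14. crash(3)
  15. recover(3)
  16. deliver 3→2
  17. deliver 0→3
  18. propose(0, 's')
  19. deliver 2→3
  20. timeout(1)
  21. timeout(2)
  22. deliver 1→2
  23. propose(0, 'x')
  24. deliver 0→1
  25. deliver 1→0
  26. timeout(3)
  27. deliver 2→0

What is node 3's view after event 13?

0

after 1 — propose(0,'p'): ·
after 2 — deliver 0→2: n2:back/v0/[p]
after 3 — deliver 2→0: ·
after 4 — deliver 0→3: n3:back/v0/[p]
after 5 — deliver 3→0: n0:prim/v0/[p]
after 6 — timeout(2): n2:back/v1/[p]
after 7 — deliver 2→0: n0:back/v1/[p]
after 8 — deliver 0→2: ·
after 9 — deliver 3→2: ·
after 10 — timeout(0): n0:back/v2/[p]
after 11 — timeout(2): n2:prim/v2/[p]
after 12 — timeout(0): n0:back/v3/[p]
after 13 — deliver 1→3: ·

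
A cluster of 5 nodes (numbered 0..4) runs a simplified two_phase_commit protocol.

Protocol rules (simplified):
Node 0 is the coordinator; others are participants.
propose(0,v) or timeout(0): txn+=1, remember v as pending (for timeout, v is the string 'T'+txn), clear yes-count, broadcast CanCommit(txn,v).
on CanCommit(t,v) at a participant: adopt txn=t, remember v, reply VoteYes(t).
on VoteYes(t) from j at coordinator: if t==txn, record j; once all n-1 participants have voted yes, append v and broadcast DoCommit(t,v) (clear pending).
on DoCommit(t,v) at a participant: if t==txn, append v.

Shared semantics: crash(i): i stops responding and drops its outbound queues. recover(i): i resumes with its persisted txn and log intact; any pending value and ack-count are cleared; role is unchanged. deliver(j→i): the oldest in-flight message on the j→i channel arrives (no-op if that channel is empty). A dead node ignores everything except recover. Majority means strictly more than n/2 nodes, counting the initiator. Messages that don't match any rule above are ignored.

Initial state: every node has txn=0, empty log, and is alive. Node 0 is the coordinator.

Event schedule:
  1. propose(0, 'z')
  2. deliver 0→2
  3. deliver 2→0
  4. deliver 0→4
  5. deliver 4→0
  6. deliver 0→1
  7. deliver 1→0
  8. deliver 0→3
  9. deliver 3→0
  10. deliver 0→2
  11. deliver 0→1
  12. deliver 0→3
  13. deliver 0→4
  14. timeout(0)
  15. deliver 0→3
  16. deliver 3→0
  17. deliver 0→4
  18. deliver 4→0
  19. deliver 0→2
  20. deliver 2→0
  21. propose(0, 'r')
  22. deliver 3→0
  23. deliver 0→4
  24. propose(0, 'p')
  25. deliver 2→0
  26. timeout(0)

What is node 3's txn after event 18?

2

e1 propose(0,'z'): 0[coor,t=1,-]
e2 deliver 0→2: 2[part,t=1,-]
e3 deliver 2→0: ·
e4 deliver 0→4: 4[part,t=1,-]
e5 deliver 4→0: ·
e6 deliver 0→1: 1[part,t=1,-]
e7 deliver 1→0: ·
e8 deliver 0→3: 3[part,t=1,-]
e9 deliver 3→0: 0[coor,t=1,z]
e10 deliver 0→2: 2[part,t=1,z]
e11 deliver 0→1: 1[part,t=1,z]
e12 deliver 0→3: 3[part,t=1,z]
e13 deliver 0→4: 4[part,t=1,z]
e14 timeout(0): 0[coor,t=2,z]
e15 deliver 0→3: 3[part,t=2,z]
e16 deliver 3→0: ·
e17 deliver 0→4: 4[part,t=2,z]
e18 deliver 4→0: ·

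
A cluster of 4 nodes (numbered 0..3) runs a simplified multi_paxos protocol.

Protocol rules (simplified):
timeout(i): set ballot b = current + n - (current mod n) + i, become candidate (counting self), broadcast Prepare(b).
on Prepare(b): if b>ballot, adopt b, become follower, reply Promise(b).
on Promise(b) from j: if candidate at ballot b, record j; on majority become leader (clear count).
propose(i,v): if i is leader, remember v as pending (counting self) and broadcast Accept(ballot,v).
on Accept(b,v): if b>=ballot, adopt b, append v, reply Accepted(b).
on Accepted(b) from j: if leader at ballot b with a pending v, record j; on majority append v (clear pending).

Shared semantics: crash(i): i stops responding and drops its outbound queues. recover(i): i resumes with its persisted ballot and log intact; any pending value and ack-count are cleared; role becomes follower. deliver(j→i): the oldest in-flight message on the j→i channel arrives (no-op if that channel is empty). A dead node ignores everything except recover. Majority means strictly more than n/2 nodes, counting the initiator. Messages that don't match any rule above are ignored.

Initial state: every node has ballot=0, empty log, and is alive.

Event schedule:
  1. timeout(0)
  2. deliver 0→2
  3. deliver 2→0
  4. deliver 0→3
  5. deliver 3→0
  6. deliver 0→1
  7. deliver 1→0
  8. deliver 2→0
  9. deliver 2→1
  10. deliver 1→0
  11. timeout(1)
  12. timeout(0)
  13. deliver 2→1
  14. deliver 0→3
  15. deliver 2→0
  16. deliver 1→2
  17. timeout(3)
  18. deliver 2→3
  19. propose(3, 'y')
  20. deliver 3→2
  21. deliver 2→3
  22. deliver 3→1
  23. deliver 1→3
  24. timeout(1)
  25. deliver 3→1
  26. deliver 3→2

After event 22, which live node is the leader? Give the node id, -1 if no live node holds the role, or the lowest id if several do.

-1

1. timeout(0):  <0:cand b4 ->
2. deliver 0→2:  <2:foll b4 ->
3. deliver 2→0:  nop
4. deliver 0→3:  <3:foll b4 ->
5. deliver 3→0:  <0:lead b4 ->
6. deliver 0→1:  <1:foll b4 ->
7. deliver 1→0:  nop
8. deliver 2→0:  nop
9. deliver 2→1:  nop
10. deliver 1→0:  nop
11. timeout(1):  <1:cand b9 ->
12. timeout(0):  <0:cand b8 ->
13. deliver 2→1:  nop
14. deliver 0→3:  <3:foll b8 ->
15. deliver 2→0:  nop
16. deliver 1→2:  <2:foll b9 ->
17. timeout(3):  <3:cand b15 ->
18. deliver 2→3:  nop
19. propose(3,'y'):  nop
20. deliver 3→2:  <2:foll b15 ->
21. deliver 2→3:  nop
22. deliver 3→1:  <1:foll b15 ->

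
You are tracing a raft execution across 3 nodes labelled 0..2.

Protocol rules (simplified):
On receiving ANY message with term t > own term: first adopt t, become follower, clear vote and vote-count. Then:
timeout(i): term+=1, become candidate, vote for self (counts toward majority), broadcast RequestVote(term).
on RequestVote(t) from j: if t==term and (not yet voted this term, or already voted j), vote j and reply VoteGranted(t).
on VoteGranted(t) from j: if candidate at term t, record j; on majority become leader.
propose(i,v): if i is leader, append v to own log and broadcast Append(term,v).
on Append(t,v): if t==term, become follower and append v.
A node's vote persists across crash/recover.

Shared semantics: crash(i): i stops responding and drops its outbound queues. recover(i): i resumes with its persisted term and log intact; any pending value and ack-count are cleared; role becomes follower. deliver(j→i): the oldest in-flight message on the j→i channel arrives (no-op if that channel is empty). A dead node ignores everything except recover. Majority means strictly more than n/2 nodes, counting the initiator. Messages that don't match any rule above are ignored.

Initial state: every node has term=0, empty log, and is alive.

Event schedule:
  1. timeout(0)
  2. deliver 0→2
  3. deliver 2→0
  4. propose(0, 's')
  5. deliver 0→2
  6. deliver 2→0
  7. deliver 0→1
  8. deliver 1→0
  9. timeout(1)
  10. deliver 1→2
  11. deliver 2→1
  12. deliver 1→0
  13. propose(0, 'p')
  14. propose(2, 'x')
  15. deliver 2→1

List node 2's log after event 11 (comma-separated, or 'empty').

s

after 1 — timeout(0): n0:cand/t1/[-]
after 2 — deliver 0→2: n2:foll/t1/[-]
after 3 — deliver 2→0: n0:lead/t1/[-]
after 4 — propose(0,'s'): n0:lead/t1/[s]
after 5 — deliver 0→2: n2:foll/t1/[s]
after 6 — deliver 2→0: ·
after 7 — deliver 0→1: n1:foll/t1/[-]
after 8 — deliver 1→0: ·
after 9 — timeout(1): n1:cand/t2/[-]
after 10 — deliver 1→2: n2:foll/t2/[s]
after 11 — deliver 2→1: n1:lead/t2/[-]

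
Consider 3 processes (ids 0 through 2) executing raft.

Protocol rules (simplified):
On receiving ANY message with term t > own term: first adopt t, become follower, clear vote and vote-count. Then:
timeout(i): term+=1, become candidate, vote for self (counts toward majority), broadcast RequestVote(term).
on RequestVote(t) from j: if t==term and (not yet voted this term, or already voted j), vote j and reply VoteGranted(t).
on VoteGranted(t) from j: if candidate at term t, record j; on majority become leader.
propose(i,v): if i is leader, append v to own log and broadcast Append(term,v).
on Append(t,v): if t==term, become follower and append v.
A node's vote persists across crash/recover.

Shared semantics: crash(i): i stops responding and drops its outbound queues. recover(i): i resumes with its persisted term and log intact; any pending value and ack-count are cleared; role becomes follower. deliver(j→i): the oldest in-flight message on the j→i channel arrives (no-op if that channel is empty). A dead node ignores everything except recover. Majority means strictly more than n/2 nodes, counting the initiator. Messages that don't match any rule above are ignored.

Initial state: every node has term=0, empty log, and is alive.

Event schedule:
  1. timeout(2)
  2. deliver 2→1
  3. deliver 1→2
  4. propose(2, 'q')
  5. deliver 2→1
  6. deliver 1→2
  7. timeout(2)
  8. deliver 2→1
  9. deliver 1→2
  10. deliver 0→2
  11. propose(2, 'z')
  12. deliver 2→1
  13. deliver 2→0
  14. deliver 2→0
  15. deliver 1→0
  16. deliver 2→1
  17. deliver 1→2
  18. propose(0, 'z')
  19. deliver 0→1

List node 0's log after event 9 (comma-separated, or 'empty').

e1 timeout(2): 2[cand,t=1,-]
e2 deliver 2→1: 1[foll,t=1,-]
e3 deliver 1→2: 2[lead,t=1,-]
e4 propose(2,'q'): 2[lead,t=1,q]
e5 deliver 2→1: 1[foll,t=1,q]
e6 deliver 1→2: ·
e7 timeout(2): 2[cand,t=2,q]
e8 deliver 2→1: 1[foll,t=2,q]
e9 deliver 1→2: 2[lead,t=2,q]

empty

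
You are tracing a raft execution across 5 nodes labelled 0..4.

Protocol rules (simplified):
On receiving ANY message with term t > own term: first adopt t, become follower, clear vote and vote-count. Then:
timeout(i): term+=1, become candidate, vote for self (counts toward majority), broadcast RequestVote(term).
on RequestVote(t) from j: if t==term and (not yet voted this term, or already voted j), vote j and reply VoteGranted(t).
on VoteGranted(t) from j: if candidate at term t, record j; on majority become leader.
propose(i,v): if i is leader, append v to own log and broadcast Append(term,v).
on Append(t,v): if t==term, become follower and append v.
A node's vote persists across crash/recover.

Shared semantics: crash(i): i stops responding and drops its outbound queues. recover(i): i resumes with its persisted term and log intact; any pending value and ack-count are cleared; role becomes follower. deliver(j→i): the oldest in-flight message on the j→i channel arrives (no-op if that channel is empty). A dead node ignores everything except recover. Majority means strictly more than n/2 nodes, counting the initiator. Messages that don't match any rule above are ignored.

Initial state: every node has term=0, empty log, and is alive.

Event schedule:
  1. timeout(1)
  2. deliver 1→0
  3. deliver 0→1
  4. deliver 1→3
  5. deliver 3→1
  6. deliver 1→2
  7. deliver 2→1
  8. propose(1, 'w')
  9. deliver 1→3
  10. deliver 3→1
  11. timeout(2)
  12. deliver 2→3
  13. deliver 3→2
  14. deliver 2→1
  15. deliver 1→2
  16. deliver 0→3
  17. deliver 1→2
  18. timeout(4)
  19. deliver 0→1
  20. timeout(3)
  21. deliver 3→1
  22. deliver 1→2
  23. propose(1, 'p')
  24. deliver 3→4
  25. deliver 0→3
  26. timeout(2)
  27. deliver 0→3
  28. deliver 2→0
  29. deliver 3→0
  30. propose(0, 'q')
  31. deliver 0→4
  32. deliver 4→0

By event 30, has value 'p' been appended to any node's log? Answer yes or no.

after 1 — timeout(1): n1:cand/t1/[-]
after 2 — deliver 1→0: n0:foll/t1/[-]
after 3 — deliver 0→1: ·
after 4 — deliver 1→3: n3:foll/t1/[-]
after 5 — deliver 3→1: n1:lead/t1/[-]
after 6 — deliver 1→2: n2:foll/t1/[-]
after 7 — deliver 2→1: ·
after 8 — propose(1,'w'): n1:lead/t1/[w]
after 9 — deliver 1→3: n3:foll/t1/[w]
after 10 — deliver 3→1: ·
after 11 — timeout(2): n2:cand/t2/[-]
after 12 — deliver 2→3: n3:foll/t2/[w]
after 13 — deliver 3→2: ·
after 14 — deliver 2→1: n1:foll/t2/[w]
after 15 — deliver 1→2: ·
after 16 — deliver 0→3: ·
after 17 — deliver 1→2: n2:lead/t2/[-]
after 18 — timeout(4): n4:cand/t1/[-]
after 19 — deliver 0→1: ·
after 20 — timeout(3): n3:cand/t3/[w]
after 21 — deliver 3→1: n1:foll/t3/[w]
after 22 — deliver 1→2: ·
after 23 — propose(1,'p'): ·
after 24 — deliver 3→4: n4:foll/t3/[-]
after 25 — deliver 0→3: ·
after 26 — timeout(2): n2:cand/t3/[-]
after 27 — deliver 0→3: ·
after 28 — deliver 2→0: n0:foll/t2/[-]
after 29 — deliver 3→0: n0:foll/t3/[-]
after 30 — propose(0,'q'): ·

no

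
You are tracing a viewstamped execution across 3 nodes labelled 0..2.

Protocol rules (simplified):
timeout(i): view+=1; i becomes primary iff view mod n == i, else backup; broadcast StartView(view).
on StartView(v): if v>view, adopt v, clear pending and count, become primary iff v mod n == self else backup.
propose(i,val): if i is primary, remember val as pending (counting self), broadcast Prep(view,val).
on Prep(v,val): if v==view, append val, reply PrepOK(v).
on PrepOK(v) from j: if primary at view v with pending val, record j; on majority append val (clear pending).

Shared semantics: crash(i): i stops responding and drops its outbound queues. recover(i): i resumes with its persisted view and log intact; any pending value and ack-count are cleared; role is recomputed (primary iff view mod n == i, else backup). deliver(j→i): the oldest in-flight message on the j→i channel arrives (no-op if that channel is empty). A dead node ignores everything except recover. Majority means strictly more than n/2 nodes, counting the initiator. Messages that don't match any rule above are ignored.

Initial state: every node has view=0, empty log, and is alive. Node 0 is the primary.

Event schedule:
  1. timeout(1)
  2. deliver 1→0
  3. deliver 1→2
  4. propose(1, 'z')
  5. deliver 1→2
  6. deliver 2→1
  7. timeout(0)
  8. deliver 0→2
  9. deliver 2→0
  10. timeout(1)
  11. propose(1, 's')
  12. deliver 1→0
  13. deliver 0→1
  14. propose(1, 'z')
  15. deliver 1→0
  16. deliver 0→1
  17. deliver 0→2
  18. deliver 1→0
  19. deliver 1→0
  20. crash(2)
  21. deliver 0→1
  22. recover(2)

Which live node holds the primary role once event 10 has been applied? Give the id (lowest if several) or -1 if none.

[1] timeout(1) → N1(prim v1 [-])
[2] deliver 1→0 → N0(back v1 [-])
[3] deliver 1→2 → N2(back v1 [-])
[4] propose(1,'z') → ∅
[5] deliver 1→2 → N2(back v1 [z])
[6] deliver 2→1 → N1(prim v1 [z])
[7] timeout(0) → N0(back v2 [-])
[8] deliver 0→2 → N2(prim v2 [z])
[9] deliver 2→0 → ∅
[10] timeout(1) → N1(back v2 [z])

2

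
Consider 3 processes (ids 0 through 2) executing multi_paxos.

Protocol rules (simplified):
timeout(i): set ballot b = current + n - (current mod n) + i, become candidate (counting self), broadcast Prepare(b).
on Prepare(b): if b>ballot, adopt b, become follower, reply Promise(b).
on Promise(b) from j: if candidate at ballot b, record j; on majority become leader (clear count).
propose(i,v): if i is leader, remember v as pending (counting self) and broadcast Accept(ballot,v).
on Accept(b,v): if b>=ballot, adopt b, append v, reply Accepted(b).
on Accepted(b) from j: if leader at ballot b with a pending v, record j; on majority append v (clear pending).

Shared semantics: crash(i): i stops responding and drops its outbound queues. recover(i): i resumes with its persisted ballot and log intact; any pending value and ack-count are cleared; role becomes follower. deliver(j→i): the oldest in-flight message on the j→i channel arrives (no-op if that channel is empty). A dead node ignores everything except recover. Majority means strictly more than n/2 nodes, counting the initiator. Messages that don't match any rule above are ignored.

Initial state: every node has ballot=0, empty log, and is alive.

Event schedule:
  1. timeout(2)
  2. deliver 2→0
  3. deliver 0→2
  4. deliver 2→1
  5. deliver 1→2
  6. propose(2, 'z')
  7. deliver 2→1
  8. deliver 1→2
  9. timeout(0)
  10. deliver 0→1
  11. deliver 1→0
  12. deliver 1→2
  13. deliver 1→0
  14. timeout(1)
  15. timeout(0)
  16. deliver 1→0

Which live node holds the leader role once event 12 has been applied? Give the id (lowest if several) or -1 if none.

0

e1 timeout(2): 2[cand,b=5,-]
e2 deliver 2→0: 0[foll,b=5,-]
e3 deliver 0→2: 2[lead,b=5,-]
e4 deliver 2→1: 1[foll,b=5,-]
e5 deliver 1→2: ·
e6 propose(2,'z'): ·
e7 deliver 2→1: 1[foll,b=5,z]
e8 deliver 1→2: 2[lead,b=5,z]
e9 timeout(0): 0[cand,b=6,-]
e10 deliver 0→1: 1[foll,b=6,z]
e11 deliver 1→0: 0[lead,b=6,-]
e12 deliver 1→2: ·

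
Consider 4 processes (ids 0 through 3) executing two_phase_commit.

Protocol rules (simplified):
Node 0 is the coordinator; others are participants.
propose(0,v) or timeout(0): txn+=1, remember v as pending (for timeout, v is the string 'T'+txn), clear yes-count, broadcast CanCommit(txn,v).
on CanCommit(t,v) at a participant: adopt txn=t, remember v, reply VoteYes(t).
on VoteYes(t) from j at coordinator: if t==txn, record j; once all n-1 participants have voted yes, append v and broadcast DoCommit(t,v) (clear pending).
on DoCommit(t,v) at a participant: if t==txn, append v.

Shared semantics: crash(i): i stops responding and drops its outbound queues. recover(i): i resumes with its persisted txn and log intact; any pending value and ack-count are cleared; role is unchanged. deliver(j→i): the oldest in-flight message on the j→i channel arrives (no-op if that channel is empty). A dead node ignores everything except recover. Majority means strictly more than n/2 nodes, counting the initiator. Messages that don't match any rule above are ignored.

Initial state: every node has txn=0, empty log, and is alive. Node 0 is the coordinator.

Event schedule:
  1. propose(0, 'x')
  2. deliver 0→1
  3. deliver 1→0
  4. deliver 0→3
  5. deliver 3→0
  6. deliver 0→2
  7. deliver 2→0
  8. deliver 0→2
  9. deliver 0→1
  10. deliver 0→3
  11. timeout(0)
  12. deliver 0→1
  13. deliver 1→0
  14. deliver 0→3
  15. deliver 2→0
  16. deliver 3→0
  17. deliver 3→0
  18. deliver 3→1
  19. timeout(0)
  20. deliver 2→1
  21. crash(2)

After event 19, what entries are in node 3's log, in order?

x

e1 propose(0,'x'): 0[coor,t=1,-]
e2 deliver 0→1: 1[part,t=1,-]
e3 deliver 1→0: ·
e4 deliver 0→3: 3[part,t=1,-]
e5 deliver 3→0: ·
e6 deliver 0→2: 2[part,t=1,-]
e7 deliver 2→0: 0[coor,t=1,x]
e8 deliver 0→2: 2[part,t=1,x]
e9 deliver 0→1: 1[part,t=1,x]
e10 deliver 0→3: 3[part,t=1,x]
e11 timeout(0): 0[coor,t=2,x]
e12 deliver 0→1: 1[part,t=2,x]
e13 deliver 1→0: ·
e14 deliver 0→3: 3[part,t=2,x]
e15 deliver 2→0: ·
e16 deliver 3→0: ·
e17 deliver 3→0: ·
e18 deliver 3→1: ·
e19 timeout(0): 0[coor,t=3,x]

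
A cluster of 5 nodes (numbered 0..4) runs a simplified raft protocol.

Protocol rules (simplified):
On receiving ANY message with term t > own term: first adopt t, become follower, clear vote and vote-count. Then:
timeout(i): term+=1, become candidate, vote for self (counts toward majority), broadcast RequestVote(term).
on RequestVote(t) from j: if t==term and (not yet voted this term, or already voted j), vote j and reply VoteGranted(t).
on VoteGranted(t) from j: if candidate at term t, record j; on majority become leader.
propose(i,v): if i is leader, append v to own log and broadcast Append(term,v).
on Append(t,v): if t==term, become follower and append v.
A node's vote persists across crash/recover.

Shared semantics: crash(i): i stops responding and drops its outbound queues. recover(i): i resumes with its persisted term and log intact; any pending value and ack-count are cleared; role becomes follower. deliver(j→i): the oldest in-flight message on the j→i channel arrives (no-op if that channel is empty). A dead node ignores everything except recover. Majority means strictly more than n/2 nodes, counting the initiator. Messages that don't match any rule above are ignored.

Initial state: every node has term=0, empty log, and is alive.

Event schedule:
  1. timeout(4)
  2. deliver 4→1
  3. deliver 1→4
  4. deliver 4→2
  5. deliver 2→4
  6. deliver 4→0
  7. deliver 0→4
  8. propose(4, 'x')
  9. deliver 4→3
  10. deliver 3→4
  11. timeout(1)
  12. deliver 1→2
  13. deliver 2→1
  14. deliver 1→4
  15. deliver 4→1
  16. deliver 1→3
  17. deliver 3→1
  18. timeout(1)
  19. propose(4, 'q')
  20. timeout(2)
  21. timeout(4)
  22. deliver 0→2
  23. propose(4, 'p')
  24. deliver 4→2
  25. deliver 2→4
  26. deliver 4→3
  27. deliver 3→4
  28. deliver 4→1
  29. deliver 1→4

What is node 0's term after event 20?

1

step 1 timeout(4): 4={cand,t=1,log=-}
step 2 deliver 4→1: 1={foll,t=1,log=-}
step 3 deliver 1→4: —
step 4 deliver 4→2: 2={foll,t=1,log=-}
step 5 deliver 2→4: 4={lead,t=1,log=-}
step 6 deliver 4→0: 0={foll,t=1,log=-}
step 7 deliver 0→4: —
step 8 propose(4,'x'): 4={lead,t=1,log=x}
step 9 deliver 4→3: 3={foll,t=1,log=-}
step 10 deliver 3→4: —
step 11 timeout(1): 1={cand,t=2,log=-}
step 12 deliver 1→2: 2={foll,t=2,log=-}
step 13 deliver 2→1: —
step 14 deliver 1→4: 4={foll,t=2,log=x}
step 15 deliver 4→1: —
step 16 deliver 1→3: 3={foll,t=2,log=-}
step 17 deliver 3→1: 1={lead,t=2,log=-}
step 18 timeout(1): 1={cand,t=3,log=-}
step 19 propose(4,'q'): —
step 20 timeout(2): 2={cand,t=3,log=-}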